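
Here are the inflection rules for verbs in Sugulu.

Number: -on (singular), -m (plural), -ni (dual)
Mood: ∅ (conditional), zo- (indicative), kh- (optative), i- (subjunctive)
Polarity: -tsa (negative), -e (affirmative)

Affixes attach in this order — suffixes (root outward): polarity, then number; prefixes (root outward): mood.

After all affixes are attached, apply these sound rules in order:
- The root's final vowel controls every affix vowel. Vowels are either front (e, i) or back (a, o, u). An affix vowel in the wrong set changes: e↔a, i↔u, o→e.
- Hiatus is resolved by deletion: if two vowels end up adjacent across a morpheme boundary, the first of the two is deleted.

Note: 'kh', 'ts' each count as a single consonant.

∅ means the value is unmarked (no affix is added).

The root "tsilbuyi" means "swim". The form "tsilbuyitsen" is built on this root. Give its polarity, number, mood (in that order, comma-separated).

Segment: tsilbuyi-tsa-on.
polarity: -tsa → negative.
number: -on → singular.
mood: ∅ → conditional.

negative, singular, conditional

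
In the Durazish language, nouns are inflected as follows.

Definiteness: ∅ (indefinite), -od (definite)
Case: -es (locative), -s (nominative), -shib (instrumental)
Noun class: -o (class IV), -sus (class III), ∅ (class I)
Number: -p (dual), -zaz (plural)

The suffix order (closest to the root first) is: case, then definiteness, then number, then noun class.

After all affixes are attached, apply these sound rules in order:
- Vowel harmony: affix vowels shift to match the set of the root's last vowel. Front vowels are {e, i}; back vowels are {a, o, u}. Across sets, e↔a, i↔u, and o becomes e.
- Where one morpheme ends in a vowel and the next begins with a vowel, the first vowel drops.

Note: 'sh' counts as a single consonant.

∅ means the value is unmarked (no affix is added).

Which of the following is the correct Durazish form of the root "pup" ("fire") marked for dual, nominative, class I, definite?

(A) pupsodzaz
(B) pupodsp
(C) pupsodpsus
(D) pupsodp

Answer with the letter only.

Attach case nominative -s → pups.
Attach definiteness definite -od → pupsod.
Attach number dual -p → pupsodp.
noun class = class I: zero marking, form stays pupsodp.
Vowel harmony: no change.
Vowel deletion: no change.
So the correct form is pupsodp, option (D).
(A) pupsodzaz is wrong: it uses plural instead of dual for number.
(C) pupsodpsus is wrong: it uses class III instead of class I for noun class.
(B) pupodsp is wrong: it has the affixes in the wrong order.

D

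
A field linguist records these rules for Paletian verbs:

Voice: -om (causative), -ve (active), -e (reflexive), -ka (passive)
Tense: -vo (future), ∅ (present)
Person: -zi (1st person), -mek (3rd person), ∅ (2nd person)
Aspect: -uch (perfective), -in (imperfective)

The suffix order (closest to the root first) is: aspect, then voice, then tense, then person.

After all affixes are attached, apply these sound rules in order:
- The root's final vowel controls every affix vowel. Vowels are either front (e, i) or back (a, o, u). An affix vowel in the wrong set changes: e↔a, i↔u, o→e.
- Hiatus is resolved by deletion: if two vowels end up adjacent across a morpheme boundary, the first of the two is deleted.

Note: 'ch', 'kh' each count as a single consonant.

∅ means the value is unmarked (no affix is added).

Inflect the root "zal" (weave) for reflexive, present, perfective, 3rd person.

Attach aspect perfective -uch → zaluch.
Attach voice reflexive -e → zaluche.
tense = present: zero marking, form stays zaluche.
Attach person 3rd person -mek → zaluchemek.
Apply vowel harmony: zaluchemek → zaluchamak.
Vowel deletion: no change.

zaluchamak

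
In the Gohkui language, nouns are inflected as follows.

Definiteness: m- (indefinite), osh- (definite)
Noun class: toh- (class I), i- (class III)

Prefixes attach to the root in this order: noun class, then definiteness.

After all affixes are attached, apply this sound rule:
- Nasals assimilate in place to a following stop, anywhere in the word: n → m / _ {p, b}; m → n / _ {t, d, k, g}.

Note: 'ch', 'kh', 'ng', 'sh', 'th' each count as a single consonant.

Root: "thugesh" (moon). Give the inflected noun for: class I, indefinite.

ntohthugesh

Attach noun class class I toh- → tohthugesh.
Attach definiteness indefinite m- → mtohthugesh.
Apply nasal assimilation: mtohthugesh → ntohthugesh.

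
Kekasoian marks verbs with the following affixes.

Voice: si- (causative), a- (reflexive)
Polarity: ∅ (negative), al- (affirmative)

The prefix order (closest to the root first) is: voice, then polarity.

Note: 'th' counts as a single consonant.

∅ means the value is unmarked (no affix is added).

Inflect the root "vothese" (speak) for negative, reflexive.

Attach voice reflexive a- → avothese.
polarity = negative: zero marking, form stays avothese.

avothese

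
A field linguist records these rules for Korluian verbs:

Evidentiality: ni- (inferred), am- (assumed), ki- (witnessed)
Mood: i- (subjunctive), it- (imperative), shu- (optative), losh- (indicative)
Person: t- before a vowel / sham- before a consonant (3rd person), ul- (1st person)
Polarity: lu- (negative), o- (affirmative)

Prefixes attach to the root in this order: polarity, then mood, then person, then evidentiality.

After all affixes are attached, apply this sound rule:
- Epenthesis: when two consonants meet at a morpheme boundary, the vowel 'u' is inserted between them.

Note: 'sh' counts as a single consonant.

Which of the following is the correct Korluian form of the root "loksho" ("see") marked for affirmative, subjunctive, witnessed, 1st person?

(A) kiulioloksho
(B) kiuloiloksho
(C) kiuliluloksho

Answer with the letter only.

Attach polarity affirmative o- → oloksho.
Attach mood subjunctive i- → ioloksho.
Attach person 1st person ul- → ulioloksho.
Attach evidentiality witnessed ki- → kiulioloksho.
Epenthesis: no change.
So the correct form is kiulioloksho, option (A).
(C) kiuliluloksho is wrong: it uses negative instead of affirmative for polarity.
(B) kiuloiloksho is wrong: it has the affixes in the wrong order.

A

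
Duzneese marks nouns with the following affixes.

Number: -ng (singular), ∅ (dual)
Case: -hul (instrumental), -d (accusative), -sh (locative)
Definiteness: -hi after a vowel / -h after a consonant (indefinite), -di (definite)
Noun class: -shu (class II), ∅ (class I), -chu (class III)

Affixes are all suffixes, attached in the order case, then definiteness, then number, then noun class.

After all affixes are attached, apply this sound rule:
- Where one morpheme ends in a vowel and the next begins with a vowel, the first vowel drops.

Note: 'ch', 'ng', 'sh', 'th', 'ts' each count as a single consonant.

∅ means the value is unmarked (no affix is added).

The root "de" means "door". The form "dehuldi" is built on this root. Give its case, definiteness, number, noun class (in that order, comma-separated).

instrumental, definite, dual, class I

Segment: de-hul-di.
case: -hul → instrumental.
definiteness: -di → definite.
number: ∅ → dual.
noun class: ∅ → class I.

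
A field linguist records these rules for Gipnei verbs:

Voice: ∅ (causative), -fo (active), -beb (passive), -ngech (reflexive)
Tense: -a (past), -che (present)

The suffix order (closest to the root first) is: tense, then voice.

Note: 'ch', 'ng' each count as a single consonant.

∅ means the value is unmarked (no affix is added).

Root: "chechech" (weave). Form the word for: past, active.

Attach tense past -a → chechecha.
Attach voice active -fo → chechechafo.

chechechafo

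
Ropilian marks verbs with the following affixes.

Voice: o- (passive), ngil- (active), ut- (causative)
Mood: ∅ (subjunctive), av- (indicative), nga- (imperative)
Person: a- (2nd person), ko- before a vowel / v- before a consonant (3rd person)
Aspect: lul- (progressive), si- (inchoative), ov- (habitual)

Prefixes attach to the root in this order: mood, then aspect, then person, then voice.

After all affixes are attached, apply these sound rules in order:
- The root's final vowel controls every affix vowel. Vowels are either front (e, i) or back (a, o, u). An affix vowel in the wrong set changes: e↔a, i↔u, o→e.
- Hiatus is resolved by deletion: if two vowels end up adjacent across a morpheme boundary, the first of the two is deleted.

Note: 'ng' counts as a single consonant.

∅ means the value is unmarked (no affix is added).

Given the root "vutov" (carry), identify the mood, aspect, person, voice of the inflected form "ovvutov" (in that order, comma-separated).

Segment: o-a-ov-vutov.
mood: ∅ → subjunctive.
aspect: ov- → habitual.
person: a- → 2nd person.
voice: o- → passive.

subjunctive, habitual, 2nd person, passive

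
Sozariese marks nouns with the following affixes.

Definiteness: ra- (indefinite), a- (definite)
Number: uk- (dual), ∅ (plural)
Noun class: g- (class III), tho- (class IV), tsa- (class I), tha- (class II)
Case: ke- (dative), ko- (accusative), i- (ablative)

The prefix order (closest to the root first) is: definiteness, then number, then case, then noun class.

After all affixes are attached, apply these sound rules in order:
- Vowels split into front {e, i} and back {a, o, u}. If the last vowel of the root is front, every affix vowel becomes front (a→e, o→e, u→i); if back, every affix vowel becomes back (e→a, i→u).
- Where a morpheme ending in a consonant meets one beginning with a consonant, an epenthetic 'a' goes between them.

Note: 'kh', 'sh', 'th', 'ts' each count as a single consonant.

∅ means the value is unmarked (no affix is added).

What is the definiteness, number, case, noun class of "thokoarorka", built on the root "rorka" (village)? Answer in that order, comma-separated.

Segment: tho-ko-a-rorka.
definiteness: a- → definite.
number: ∅ → plural.
case: ko- → accusative.
noun class: tho- → class IV.

definite, plural, accusative, class IV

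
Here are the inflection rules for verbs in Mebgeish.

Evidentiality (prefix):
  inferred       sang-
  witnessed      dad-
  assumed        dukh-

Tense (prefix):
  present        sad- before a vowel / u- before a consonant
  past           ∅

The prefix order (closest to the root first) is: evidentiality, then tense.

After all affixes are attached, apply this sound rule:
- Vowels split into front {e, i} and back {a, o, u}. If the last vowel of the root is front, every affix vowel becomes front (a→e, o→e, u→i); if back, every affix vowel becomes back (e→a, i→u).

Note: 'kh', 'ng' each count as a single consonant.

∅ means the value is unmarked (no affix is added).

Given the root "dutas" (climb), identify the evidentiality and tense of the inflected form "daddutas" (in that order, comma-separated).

witnessed, past

Segment: dad-dutas.
evidentiality: dad- → witnessed.
tense: ∅ → past.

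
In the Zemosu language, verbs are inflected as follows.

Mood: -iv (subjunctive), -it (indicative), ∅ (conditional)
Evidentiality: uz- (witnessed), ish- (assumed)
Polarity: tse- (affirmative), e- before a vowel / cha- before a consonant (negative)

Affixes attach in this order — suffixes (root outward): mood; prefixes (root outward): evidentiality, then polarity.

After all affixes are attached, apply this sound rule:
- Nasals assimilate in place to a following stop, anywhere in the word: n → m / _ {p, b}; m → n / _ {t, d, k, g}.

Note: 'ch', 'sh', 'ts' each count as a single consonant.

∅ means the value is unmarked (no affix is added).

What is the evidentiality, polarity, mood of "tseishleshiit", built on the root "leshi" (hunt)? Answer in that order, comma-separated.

Segment: tse-ish-leshi-it.
evidentiality: ish- → assumed.
polarity: tse- → affirmative.
mood: -it → indicative.

assumed, affirmative, indicative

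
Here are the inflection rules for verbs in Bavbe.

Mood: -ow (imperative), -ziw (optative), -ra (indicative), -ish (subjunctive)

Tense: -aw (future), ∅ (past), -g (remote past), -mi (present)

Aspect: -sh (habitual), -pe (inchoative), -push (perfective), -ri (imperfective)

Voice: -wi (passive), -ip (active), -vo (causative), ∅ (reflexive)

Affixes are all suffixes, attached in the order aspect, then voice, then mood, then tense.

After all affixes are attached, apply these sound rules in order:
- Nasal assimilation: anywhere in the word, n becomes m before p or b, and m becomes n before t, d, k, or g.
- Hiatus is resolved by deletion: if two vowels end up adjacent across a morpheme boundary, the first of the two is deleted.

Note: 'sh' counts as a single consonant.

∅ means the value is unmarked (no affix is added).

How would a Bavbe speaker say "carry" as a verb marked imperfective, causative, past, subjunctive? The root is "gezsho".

gezshorivish

Attach aspect imperfective -ri → gezshori.
Attach voice causative -vo → gezshorivo.
Attach mood subjunctive -ish → gezshorivoish.
tense = past: zero marking, form stays gezshorivoish.
Nasal assimilation: no change.
Apply vowel deletion: gezshorivoish → gezshorivish.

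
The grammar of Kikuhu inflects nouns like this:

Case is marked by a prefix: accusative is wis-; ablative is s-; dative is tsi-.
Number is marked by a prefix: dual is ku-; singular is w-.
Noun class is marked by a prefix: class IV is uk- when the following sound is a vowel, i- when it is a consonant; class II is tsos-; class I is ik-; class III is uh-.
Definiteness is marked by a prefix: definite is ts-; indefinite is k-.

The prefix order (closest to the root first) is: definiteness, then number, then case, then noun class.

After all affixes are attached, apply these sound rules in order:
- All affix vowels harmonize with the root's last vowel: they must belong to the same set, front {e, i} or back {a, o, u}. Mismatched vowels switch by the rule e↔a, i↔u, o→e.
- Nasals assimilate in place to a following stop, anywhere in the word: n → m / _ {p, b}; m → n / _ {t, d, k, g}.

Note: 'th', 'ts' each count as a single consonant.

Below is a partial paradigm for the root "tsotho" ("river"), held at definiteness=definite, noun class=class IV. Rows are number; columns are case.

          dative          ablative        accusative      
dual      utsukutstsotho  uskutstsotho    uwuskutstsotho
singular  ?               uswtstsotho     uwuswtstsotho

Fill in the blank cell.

utsuwtstsotho

Attach definiteness definite ts- → tstsotho.
Attach number singular w- → wtstsotho.
Attach case dative tsi- → tsiwtstsotho.
Attach noun class class IV i- (before consonant 'ts') → itsiwtstsotho.
Apply vowel harmony: itsiwtstsotho → utsuwtstsotho.
Nasal assimilation: no change.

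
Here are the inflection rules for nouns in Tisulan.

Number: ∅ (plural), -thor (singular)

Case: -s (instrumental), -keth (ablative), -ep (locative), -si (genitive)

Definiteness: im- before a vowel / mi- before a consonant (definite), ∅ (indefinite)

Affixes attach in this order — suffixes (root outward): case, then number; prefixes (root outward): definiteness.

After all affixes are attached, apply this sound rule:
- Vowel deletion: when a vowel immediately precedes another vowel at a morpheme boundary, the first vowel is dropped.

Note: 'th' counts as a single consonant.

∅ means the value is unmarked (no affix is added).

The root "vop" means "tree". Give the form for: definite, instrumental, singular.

mivopsthor

Attach definiteness definite mi- (before consonant 'v') → mivop.
Attach case instrumental -s → mivops.
Attach number singular -thor → mivopsthor.
Vowel deletion: no change.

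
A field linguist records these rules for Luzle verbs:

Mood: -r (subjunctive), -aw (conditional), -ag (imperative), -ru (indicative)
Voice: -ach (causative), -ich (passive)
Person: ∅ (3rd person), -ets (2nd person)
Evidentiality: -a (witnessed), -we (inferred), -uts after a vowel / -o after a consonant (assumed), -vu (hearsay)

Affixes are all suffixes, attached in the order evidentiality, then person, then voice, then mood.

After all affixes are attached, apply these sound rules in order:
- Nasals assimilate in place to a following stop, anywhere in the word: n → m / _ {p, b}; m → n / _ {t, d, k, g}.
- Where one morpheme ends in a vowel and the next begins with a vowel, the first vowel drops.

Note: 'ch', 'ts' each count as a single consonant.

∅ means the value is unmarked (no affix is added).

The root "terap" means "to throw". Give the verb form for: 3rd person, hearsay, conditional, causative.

Attach evidentiality hearsay -vu → terapvu.
person = 3rd person: zero marking, form stays terapvu.
Attach voice causative -ach → terapvuach.
Attach mood conditional -aw → terapvuachaw.
Nasal assimilation: no change.
Apply vowel deletion: terapvuachaw → terapvachaw.

terapvachaw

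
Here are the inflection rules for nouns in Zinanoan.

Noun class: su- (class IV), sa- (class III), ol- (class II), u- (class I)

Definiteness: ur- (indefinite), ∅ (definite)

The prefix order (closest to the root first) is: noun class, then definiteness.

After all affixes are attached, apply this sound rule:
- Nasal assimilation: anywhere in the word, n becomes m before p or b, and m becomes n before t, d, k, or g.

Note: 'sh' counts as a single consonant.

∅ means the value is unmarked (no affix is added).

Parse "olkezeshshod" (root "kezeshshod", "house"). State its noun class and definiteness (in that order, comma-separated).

class II, definite

Segment: ol-kezeshshod.
noun class: ol- → class II.
definiteness: ∅ → definite.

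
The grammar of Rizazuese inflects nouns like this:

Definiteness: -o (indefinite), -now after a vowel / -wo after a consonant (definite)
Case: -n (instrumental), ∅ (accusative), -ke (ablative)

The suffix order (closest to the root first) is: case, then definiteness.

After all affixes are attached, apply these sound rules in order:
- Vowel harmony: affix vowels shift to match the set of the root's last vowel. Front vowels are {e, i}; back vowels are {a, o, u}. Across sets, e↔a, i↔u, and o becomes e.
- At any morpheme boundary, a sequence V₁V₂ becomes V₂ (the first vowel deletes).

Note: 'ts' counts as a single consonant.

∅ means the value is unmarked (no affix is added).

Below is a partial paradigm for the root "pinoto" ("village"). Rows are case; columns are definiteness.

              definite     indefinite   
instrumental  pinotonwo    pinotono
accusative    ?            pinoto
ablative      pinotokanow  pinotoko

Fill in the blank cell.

pinotonow

case = accusative: zero marking, form stays pinoto.
Attach definiteness definite -now (after vowel 'o') → pinotonow.
Vowel harmony: no change.
Vowel deletion: no change.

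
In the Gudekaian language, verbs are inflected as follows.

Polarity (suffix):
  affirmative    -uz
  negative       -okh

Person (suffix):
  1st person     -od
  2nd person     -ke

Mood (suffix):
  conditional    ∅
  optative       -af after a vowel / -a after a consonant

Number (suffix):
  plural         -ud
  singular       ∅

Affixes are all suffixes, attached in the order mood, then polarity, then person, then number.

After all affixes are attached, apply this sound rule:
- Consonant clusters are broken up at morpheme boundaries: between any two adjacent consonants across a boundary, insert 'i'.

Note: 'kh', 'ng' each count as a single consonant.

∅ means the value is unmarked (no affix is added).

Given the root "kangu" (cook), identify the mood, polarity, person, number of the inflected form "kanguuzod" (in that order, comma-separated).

Segment: kangu-uz-od.
mood: ∅ → conditional.
polarity: -uz → affirmative.
person: -od → 1st person.
number: ∅ → singular.

conditional, affirmative, 1st person, singular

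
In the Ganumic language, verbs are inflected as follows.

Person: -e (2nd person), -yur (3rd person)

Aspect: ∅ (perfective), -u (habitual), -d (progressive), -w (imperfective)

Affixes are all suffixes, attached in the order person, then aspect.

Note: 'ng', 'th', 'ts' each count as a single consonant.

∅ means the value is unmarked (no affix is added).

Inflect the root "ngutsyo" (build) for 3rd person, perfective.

ngutsyoyur

Attach person 3rd person -yur → ngutsyoyur.
aspect = perfective: zero marking, form stays ngutsyoyur.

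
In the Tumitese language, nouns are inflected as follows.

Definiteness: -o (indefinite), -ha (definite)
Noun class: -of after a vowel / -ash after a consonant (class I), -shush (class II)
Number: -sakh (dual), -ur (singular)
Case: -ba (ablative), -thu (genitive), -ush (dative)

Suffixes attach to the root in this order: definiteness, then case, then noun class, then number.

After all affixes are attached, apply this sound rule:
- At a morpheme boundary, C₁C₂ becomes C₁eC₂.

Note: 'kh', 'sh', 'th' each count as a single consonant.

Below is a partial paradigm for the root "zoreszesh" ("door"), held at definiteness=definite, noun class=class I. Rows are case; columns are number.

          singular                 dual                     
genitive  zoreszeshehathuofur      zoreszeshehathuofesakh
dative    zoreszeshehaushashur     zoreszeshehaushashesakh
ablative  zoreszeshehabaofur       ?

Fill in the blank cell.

Attach definiteness definite -ha → zoreszeshha.
Attach case ablative -ba → zoreszeshhaba.
Attach noun class class I -of (after vowel 'a') → zoreszeshhabaof.
Attach number dual -sakh → zoreszeshhabaofsakh.
Apply epenthesis: zoreszeshhabaofsakh → zoreszeshehabaofesakh.

zoreszeshehabaofesakh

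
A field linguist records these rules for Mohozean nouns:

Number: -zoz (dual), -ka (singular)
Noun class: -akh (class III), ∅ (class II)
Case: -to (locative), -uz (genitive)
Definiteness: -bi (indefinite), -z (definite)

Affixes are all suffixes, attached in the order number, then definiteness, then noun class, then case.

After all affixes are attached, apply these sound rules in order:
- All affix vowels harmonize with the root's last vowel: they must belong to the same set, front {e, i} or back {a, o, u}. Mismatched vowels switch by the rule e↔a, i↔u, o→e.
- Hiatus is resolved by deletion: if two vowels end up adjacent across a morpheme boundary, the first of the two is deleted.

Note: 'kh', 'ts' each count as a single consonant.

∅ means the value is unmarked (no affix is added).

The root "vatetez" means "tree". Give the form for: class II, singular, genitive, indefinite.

Attach number singular -ka → vatetezka.
Attach definiteness indefinite -bi → vatetezkabi.
noun class = class II: zero marking, form stays vatetezkabi.
Attach case genitive -uz → vatetezkabiuz.
Apply vowel harmony: vatetezkabiuz → vatetezkebiiz.
Apply vowel deletion: vatetezkebiiz → vatetezkebiz.

vatetezkebiz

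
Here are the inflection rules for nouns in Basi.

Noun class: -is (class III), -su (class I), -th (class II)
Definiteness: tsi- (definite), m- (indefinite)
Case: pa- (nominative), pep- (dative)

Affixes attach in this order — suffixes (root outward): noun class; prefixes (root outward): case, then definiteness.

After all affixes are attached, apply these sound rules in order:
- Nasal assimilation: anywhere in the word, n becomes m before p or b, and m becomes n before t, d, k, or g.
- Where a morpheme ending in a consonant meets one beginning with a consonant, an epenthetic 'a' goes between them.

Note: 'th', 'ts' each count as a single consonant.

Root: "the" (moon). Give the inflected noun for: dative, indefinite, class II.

Attach case dative pep- → pepthe.
Attach noun class class II -th → peptheth.
Attach definiteness indefinite m- → mpeptheth.
Nasal assimilation: no change.
Apply epenthesis: mpeptheth → mapepatheth.

mapepatheth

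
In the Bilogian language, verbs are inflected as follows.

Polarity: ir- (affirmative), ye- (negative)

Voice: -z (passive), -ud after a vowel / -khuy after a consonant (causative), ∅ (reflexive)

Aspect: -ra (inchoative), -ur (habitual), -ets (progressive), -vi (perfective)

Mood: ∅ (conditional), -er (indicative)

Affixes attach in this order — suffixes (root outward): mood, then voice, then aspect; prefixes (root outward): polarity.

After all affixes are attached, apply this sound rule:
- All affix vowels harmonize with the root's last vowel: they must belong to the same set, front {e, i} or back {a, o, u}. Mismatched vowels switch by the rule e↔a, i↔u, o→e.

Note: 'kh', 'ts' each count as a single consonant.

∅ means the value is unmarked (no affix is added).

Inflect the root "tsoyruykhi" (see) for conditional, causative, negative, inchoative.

Attach polarity negative ye- → yetsoyruykhi.
mood = conditional: zero marking, form stays yetsoyruykhi.
Attach voice causative -ud (after vowel 'i') → yetsoyruykhiud.
Attach aspect inchoative -ra → yetsoyruykhiudra.
Apply vowel harmony: yetsoyruykhiudra → yetsoyruykhiidre.

yetsoyruykhiidre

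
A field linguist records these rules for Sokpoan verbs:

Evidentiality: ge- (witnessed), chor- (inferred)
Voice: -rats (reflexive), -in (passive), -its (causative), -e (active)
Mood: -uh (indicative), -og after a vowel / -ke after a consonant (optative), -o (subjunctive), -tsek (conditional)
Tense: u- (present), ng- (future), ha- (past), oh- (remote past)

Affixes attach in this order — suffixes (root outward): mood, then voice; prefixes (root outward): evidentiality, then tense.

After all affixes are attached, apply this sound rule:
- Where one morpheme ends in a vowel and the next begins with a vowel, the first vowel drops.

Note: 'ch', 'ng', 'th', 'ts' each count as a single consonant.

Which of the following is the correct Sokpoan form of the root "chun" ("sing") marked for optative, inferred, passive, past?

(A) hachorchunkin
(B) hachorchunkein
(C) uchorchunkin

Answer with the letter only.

Attach evidentiality inferred chor- → chorchun.
Attach tense past ha- → hachorchun.
Attach mood optative -ke (after consonant 'n') → hachorchunke.
Attach voice passive -in → hachorchunkein.
Apply vowel deletion: hachorchunkein → hachorchunkin.
So the correct form is hachorchunkin, option (A).
(B) hachorchunkein is wrong: it fails to apply the sound rule(s).
(C) uchorchunkin is wrong: it uses present instead of past for tense.

A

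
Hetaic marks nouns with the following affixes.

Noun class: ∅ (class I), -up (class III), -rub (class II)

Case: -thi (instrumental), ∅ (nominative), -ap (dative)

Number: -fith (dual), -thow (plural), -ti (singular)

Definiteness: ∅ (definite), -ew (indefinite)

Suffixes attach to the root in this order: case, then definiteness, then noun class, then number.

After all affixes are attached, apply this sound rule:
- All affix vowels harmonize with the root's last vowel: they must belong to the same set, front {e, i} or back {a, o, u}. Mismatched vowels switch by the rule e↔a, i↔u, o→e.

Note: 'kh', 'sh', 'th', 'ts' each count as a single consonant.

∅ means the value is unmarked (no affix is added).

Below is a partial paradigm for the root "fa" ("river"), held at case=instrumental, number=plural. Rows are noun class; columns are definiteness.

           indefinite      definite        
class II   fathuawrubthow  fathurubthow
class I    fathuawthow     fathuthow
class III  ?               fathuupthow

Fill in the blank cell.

Attach case instrumental -thi → fathi.
Attach definiteness indefinite -ew → fathiew.
Attach noun class class III -up → fathiewup.
Attach number plural -thow → fathiewupthow.
Apply vowel harmony: fathiewupthow → fathuawupthow.

fathuawupthow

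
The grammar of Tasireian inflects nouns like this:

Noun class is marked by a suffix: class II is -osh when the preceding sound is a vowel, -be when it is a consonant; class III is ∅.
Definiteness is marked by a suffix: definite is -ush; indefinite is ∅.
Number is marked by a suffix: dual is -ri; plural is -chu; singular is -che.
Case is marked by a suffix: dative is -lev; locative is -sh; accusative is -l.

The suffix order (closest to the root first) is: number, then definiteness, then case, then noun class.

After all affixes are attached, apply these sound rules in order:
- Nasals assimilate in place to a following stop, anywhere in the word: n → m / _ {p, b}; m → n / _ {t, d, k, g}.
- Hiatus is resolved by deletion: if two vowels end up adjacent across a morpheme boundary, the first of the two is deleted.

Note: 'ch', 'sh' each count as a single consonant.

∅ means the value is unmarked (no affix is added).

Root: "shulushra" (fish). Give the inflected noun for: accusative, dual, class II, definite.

shulushrarushlbe

Attach number dual -ri → shulushrari.
Attach definiteness definite -ush → shulushrariush.
Attach case accusative -l → shulushrariushl.
Attach noun class class II -be (after consonant 'l') → shulushrariushlbe.
Nasal assimilation: no change.
Apply vowel deletion: shulushrariushlbe → shulushrarushlbe.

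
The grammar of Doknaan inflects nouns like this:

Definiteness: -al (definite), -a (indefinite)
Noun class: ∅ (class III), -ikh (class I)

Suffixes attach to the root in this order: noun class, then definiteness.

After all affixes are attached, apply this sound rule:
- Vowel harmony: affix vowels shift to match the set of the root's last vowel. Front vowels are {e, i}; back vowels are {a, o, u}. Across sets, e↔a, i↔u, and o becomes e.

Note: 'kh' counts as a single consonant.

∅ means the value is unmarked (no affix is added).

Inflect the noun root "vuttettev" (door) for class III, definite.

noun class = class III: zero marking, form stays vuttettev.
Attach definiteness definite -al → vuttetteval.
Apply vowel harmony: vuttetteval → vuttettevel.

vuttettevel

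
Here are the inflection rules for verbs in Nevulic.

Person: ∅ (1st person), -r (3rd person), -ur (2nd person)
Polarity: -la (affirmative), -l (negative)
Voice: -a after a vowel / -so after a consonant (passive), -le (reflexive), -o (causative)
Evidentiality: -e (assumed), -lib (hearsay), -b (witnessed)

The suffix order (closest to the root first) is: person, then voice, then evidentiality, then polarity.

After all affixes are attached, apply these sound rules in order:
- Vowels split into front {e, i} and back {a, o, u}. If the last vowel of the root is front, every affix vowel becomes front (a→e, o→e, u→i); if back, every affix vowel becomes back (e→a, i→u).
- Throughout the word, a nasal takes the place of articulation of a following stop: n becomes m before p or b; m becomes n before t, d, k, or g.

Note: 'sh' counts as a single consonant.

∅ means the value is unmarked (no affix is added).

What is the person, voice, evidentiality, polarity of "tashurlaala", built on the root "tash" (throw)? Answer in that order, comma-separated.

2nd person, reflexive, assumed, affirmative

Segment: tash-ur-le-e-la.
person: -ur → 2nd person.
voice: -le → reflexive.
evidentiality: -e → assumed.
polarity: -la → affirmative.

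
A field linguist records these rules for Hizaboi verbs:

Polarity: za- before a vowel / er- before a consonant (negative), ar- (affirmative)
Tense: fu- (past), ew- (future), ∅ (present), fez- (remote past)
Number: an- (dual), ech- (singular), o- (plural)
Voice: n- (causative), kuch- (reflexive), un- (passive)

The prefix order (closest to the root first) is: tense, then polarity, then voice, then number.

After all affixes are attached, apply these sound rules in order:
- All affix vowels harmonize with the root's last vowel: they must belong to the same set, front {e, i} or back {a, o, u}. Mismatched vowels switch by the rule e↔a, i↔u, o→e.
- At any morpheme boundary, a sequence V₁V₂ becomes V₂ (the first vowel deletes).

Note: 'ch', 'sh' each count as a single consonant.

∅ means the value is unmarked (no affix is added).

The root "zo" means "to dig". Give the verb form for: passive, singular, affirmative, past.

Attach tense past fu- → fuzo.
Attach polarity affirmative ar- → arfuzo.
Attach voice passive un- → unarfuzo.
Attach number singular ech- → echunarfuzo.
Apply vowel harmony: echunarfuzo → achunarfuzo.
Vowel deletion: no change.

achunarfuzo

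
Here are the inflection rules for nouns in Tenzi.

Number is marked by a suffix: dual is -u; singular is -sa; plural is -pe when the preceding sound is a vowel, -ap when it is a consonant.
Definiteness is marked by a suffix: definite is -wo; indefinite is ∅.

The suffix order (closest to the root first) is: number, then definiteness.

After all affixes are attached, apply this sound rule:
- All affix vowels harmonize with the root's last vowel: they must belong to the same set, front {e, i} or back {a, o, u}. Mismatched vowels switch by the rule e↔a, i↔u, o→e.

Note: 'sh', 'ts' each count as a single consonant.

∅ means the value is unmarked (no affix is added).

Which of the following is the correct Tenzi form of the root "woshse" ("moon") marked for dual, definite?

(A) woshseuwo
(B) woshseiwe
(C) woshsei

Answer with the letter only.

Attach number dual -u → woshseu.
Attach definiteness definite -wo → woshseuwo.
Apply vowel harmony: woshseuwo → woshseiwe.
So the correct form is woshseiwe, option (B).
(A) woshseuwo is wrong: it fails to apply the sound rule(s).
(C) woshsei is wrong: it uses indefinite instead of definite for definiteness.

B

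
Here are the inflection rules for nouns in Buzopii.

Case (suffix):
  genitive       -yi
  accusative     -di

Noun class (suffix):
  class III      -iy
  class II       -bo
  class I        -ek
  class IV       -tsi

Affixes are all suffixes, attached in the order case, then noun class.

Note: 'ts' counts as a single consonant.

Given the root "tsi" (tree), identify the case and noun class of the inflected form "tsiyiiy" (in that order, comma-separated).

Segment: tsi-yi-iy.
case: -yi → genitive.
noun class: -iy → class III.

genitive, class III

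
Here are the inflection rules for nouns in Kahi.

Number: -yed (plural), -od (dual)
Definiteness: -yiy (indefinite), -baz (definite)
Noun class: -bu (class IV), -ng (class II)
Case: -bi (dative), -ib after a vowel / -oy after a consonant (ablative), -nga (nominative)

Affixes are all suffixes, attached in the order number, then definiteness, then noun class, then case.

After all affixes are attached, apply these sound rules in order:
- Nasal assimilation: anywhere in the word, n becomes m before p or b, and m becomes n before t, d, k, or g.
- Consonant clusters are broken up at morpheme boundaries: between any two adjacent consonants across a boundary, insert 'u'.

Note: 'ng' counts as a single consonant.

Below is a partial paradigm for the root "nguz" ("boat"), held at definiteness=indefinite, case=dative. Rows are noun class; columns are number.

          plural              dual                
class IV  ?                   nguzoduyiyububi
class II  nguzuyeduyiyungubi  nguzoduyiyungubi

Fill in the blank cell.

Attach number plural -yed → nguzyed.
Attach definiteness indefinite -yiy → nguzyedyiy.
Attach noun class class IV -bu → nguzyedyiybu.
Attach case dative -bi → nguzyedyiybubi.
Nasal assimilation: no change.
Apply epenthesis: nguzyedyiybubi → nguzuyeduyiyububi.

nguzuyeduyiyububi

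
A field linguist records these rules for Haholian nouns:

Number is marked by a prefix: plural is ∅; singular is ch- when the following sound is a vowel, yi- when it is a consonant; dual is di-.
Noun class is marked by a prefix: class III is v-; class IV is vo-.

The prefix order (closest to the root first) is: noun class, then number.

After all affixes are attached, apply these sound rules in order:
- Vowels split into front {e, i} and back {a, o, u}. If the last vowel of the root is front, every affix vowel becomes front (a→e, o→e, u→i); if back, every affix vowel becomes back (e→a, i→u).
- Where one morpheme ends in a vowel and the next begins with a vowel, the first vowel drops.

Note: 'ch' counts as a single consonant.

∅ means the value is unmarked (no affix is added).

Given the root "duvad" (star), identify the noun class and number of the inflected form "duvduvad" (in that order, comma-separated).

class III, dual

Segment: di-v-duvad.
noun class: v- → class III.
number: di- → dual.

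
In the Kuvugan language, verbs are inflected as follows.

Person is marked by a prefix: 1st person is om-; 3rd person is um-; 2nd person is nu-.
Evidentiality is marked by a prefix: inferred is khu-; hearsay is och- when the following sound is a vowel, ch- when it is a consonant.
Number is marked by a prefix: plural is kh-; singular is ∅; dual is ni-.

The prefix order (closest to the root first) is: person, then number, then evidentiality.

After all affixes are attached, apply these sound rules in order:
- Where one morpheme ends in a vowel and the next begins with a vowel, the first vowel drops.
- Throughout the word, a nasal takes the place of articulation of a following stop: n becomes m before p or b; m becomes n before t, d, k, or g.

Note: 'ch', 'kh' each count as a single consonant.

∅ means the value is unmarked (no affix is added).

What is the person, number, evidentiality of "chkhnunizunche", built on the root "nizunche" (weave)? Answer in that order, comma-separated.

Segment: ch-kh-nu-nizunche.
person: nu- → 2nd person.
number: kh- → plural.
evidentiality: och/ch- → hearsay.

2nd person, plural, hearsay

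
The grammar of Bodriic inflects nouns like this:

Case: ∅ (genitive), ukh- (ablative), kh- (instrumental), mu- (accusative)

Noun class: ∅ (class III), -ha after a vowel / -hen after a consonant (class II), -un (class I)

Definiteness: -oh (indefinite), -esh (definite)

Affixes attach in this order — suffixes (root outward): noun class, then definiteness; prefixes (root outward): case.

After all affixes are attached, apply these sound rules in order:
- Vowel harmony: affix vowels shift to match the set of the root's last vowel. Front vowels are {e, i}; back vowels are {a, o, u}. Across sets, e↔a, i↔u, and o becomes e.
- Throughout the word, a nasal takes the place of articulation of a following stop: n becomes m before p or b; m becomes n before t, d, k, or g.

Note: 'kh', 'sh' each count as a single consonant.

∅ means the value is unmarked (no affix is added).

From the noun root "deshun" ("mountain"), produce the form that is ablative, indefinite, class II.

Attach noun class class II -hen (after consonant 'n') → deshunhen.
Attach case ablative ukh- → ukhdeshunhen.
Attach definiteness indefinite -oh → ukhdeshunhenoh.
Apply vowel harmony: ukhdeshunhenoh → ukhdeshunhanoh.
Nasal assimilation: no change.

ukhdeshunhanoh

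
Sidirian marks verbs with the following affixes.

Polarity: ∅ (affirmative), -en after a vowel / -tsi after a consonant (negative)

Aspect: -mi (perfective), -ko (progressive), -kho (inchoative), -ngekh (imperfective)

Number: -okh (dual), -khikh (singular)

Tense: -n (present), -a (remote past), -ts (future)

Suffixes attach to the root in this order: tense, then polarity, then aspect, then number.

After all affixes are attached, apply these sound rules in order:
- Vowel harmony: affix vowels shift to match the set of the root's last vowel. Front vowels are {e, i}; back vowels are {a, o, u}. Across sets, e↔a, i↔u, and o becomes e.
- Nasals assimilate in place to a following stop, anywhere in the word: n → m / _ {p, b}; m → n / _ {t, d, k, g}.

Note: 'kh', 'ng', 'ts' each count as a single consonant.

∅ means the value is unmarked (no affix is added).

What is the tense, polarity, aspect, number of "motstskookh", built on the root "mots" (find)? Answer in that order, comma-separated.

Segment: mots-ts-ko-okh.
tense: -ts → future.
polarity: ∅ → affirmative.
aspect: -ko → progressive.
number: -okh → dual.

future, affirmative, progressive, dual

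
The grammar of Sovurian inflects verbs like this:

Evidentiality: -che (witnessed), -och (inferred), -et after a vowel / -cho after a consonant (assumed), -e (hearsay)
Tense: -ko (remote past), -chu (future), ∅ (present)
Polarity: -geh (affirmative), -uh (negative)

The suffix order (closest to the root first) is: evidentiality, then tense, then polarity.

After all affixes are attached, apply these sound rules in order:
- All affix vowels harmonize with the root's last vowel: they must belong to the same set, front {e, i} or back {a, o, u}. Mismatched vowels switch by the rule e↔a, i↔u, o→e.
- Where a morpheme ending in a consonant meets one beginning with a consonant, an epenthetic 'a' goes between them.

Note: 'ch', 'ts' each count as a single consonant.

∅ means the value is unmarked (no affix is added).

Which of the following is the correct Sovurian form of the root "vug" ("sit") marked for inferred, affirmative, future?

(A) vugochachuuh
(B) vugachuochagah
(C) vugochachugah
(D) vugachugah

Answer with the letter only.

C

Attach evidentiality inferred -och → vugoch.
Attach tense future -chu → vugochchu.
Attach polarity affirmative -geh → vugochchugeh.
Apply vowel harmony: vugochchugeh → vugochchugah.
Apply epenthesis: vugochchugah → vugochachugah.
So the correct form is vugochachugah, option (C).
(B) vugachuochagah is wrong: it has the affixes in the wrong order.
(D) vugachugah is wrong: it uses hearsay instead of inferred for evidentiality.
(A) vugochachuuh is wrong: it uses negative instead of affirmative for polarity.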